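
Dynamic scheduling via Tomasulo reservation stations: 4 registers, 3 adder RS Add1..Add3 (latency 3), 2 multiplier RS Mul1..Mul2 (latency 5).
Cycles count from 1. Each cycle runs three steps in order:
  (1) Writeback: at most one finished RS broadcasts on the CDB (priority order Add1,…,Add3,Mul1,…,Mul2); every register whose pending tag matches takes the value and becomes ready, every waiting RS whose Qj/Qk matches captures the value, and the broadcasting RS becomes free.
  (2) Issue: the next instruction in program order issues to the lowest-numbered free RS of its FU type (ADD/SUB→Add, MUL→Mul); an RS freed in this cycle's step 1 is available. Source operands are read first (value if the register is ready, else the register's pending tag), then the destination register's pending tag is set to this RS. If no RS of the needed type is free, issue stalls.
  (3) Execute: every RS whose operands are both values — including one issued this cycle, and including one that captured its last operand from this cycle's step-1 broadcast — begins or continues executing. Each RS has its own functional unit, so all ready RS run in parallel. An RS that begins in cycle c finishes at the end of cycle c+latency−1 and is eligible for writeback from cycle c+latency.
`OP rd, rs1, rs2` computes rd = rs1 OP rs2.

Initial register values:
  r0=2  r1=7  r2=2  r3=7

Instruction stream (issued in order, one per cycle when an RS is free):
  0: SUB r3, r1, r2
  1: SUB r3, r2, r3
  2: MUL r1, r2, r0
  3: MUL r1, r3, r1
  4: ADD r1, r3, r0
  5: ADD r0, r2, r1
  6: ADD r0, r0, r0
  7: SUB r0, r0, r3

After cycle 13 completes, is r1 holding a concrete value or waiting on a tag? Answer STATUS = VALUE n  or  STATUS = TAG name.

  c1: issue SUB r3<-Add1  regs: r0:2,r1:7,r2:2,r3:Add1
  c2: issue SUB r3<-Add2  regs: r0:2,r1:7,r2:2,r3:Add2
  c3: issue MUL r1<-Mul1  regs: r0:2,r1:Mul1,r2:2,r3:Add2
  c4: CDB Add1=5; issue MUL r1<-Mul2  regs: r0:2,r1:Mul2,r2:2,r3:Add2
  c5: issue ADD r1<-Add1  regs: r0:2,r1:Add1,r2:2,r3:Add2
  c6: issue ADD r0<-Add3  regs: r0:Add3,r1:Add1,r2:2,r3:Add2
  c7: CDB Add2=-3; issue ADD r0<-Add2  regs: r0:Add2,r1:Add1,r2:2,r3:-3
  c8: CDB Mul1=4; stall  regs: r0:Add2,r1:Add1,r2:2,r3:-3
  c9: stall  regs: r0:Add2,r1:Add1,r2:2,r3:-3
  c10: CDB Add1=-1; issue SUB r0<-Add1  regs: r0:Add1,r1:-1,r2:2,r3:-3
  c11: -  regs: r0:Add1,r1:-1,r2:2,r3:-3
  c12: -  regs: r0:Add1,r1:-1,r2:2,r3:-3
  c13: CDB Add3=1  regs: r0:Add1,r1:-1,r2:2,r3:-3

STATUS = VALUE -1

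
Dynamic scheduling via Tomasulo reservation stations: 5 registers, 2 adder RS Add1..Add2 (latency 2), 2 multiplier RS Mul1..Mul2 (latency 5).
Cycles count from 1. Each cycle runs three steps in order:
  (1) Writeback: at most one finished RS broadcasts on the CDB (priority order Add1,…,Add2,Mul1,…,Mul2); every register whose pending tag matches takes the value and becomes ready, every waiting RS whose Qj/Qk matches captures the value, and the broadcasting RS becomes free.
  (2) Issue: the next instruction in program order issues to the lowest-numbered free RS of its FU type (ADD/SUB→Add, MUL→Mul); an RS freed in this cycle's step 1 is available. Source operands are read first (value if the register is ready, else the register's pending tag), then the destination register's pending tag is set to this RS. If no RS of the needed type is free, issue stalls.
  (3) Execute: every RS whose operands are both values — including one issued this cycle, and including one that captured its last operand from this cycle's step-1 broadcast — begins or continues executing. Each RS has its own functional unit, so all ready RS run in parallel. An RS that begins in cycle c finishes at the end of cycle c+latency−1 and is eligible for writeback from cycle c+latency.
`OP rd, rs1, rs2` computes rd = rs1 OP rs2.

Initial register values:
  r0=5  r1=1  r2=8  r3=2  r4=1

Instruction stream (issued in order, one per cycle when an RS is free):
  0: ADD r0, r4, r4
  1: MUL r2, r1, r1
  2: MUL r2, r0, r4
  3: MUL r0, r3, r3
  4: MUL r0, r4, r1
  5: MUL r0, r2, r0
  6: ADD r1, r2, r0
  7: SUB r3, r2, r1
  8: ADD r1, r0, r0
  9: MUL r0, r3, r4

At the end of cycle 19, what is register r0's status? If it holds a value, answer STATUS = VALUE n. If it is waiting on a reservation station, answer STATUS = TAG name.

STATUS = VALUE 2

  c1: issue ADD r0<-Add1  regs: r0:Add1,r1:1,r2:8,r3:2,r4:1
  c2: issue MUL r2<-Mul1  regs: r0:Add1,r1:1,r2:Mul1,r3:2,r4:1
  c3: CDB Add1=2; issue MUL r2<-Mul2  regs: r0:2,r1:1,r2:Mul2,r3:2,r4:1
  c4: stall  regs: r0:2,r1:1,r2:Mul2,r3:2,r4:1
  c5: stall  regs: r0:2,r1:1,r2:Mul2,r3:2,r4:1
  c6: stall  regs: r0:2,r1:1,r2:Mul2,r3:2,r4:1
  c7: CDB Mul1=1; issue MUL r0<-Mul1  regs: r0:Mul1,r1:1,r2:Mul2,r3:2,r4:1
  c8: CDB Mul2=2; issue MUL r0<-Mul2  regs: r0:Mul2,r1:1,r2:2,r3:2,r4:1
  c9: stall  regs: r0:Mul2,r1:1,r2:2,r3:2,r4:1
  c10: stall  regs: r0:Mul2,r1:1,r2:2,r3:2,r4:1
  c11: stall  regs: r0:Mul2,r1:1,r2:2,r3:2,r4:1
  c12: CDB Mul1=4; issue MUL r0<-Mul1  regs: r0:Mul1,r1:1,r2:2,r3:2,r4:1
  c13: CDB Mul2=1; issue ADD r1<-Add1  regs: r0:Mul1,r1:Add1,r2:2,r3:2,r4:1
  c14: issue SUB r3<-Add2  regs: r0:Mul1,r1:Add1,r2:2,r3:Add2,r4:1
  c15: stall  regs: r0:Mul1,r1:Add1,r2:2,r3:Add2,r4:1
  c16: stall  regs: r0:Mul1,r1:Add1,r2:2,r3:Add2,r4:1
  c17: stall  regs: r0:Mul1,r1:Add1,r2:2,r3:Add2,r4:1
  c18: CDB Mul1=2; stall  regs: r0:2,r1:Add1,r2:2,r3:Add2,r4:1
  c19: stall  regs: r0:2,r1:Add1,r2:2,r3:Add2,r4:1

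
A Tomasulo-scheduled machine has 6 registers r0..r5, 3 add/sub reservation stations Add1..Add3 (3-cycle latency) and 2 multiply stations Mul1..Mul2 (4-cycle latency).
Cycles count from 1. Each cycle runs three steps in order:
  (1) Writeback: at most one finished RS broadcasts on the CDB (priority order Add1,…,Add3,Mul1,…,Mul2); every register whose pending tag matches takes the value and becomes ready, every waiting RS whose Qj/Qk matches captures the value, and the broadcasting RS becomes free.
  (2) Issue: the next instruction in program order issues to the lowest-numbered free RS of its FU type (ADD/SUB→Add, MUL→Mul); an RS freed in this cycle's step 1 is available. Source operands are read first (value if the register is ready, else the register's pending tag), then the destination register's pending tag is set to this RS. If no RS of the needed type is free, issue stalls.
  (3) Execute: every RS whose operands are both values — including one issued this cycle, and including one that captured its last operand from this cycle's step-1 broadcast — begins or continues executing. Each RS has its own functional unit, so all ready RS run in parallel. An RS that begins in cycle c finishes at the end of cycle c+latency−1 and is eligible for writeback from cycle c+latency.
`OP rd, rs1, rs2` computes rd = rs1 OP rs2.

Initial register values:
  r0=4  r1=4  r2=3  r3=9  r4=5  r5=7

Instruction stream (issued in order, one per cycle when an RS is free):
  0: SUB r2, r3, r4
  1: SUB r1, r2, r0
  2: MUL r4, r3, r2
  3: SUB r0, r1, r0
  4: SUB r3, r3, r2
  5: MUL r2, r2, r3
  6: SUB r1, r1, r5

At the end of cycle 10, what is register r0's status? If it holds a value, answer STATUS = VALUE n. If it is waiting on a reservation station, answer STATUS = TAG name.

STATUS = VALUE -4

cycle 1: issue SUB r2<-Add1 // r0:4,r1:4,r2:Add1,r3:9,r4:5,r5:7
cycle 2: issue SUB r1<-Add2 // r0:4,r1:Add2,r2:Add1,r3:9,r4:5,r5:7
cycle 3: issue MUL r4<-Mul1 // r0:4,r1:Add2,r2:Add1,r3:9,r4:Mul1,r5:7
cycle 4: CDB Add1=4; issue SUB r0<-Add1 // r0:Add1,r1:Add2,r2:4,r3:9,r4:Mul1,r5:7
cycle 5: issue SUB r3<-Add3 // r0:Add1,r1:Add2,r2:4,r3:Add3,r4:Mul1,r5:7
cycle 6: issue MUL r2<-Mul2 // r0:Add1,r1:Add2,r2:Mul2,r3:Add3,r4:Mul1,r5:7
cycle 7: CDB Add2=0; issue SUB r1<-Add2 // r0:Add1,r1:Add2,r2:Mul2,r3:Add3,r4:Mul1,r5:7
cycle 8: CDB Add3=5 // r0:Add1,r1:Add2,r2:Mul2,r3:5,r4:Mul1,r5:7
cycle 9: CDB Mul1=36 // r0:Add1,r1:Add2,r2:Mul2,r3:5,r4:36,r5:7
cycle 10: CDB Add1=-4 // r0:-4,r1:Add2,r2:Mul2,r3:5,r4:36,r5:7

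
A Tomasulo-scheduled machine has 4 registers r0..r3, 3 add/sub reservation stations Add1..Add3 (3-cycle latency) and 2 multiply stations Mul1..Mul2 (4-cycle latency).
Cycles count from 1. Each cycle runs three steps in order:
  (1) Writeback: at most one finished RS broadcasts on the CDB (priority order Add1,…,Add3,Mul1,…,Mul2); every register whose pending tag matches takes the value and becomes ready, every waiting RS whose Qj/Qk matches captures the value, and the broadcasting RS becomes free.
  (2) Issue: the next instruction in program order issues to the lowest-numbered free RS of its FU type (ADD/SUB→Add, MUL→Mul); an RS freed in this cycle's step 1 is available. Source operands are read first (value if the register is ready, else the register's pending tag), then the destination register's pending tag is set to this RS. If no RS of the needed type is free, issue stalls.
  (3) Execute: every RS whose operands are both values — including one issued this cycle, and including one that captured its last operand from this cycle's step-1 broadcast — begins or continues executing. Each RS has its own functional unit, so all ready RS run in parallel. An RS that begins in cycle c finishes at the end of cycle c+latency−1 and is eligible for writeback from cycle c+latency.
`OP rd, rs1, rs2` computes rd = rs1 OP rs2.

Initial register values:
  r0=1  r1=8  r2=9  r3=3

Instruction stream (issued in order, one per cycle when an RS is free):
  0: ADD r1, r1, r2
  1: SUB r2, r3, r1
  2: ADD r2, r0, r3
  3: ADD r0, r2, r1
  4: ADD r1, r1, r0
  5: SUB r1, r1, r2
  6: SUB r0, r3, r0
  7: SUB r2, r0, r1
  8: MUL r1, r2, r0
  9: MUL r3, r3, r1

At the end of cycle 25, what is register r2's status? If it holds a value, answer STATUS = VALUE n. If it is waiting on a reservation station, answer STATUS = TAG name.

c1: issue ADD r1<-Add1 | r0:1,r1:Add1,r2:9,r3:3
c2: issue SUB r2<-Add2 | r0:1,r1:Add1,r2:Add2,r3:3
c3: issue ADD r2<-Add3 | r0:1,r1:Add1,r2:Add3,r3:3
c4: CDB Add1=17; issue ADD r0<-Add1 | r0:Add1,r1:17,r2:Add3,r3:3
c5: stall | r0:Add1,r1:17,r2:Add3,r3:3
c6: CDB Add3=4; issue ADD r1<-Add3 | r0:Add1,r1:Add3,r2:4,r3:3
c7: CDB Add2=-14; issue SUB r1<-Add2 | r0:Add1,r1:Add2,r2:4,r3:3
c8: stall | r0:Add1,r1:Add2,r2:4,r3:3
c9: CDB Add1=21; issue SUB r0<-Add1 | r0:Add1,r1:Add2,r2:4,r3:3
c10: stall | r0:Add1,r1:Add2,r2:4,r3:3
c11: stall | r0:Add1,r1:Add2,r2:4,r3:3
c12: CDB Add1=-18; issue SUB r2<-Add1 | r0:-18,r1:Add2,r2:Add1,r3:3
c13: CDB Add3=38; issue MUL r1<-Mul1 | r0:-18,r1:Mul1,r2:Add1,r3:3
c14: issue MUL r3<-Mul2 | r0:-18,r1:Mul1,r2:Add1,r3:Mul2
c15: - | r0:-18,r1:Mul1,r2:Add1,r3:Mul2
c16: CDB Add2=34 | r0:-18,r1:Mul1,r2:Add1,r3:Mul2
c17: - | r0:-18,r1:Mul1,r2:Add1,r3:Mul2
c18: - | r0:-18,r1:Mul1,r2:Add1,r3:Mul2
c19: CDB Add1=-52 | r0:-18,r1:Mul1,r2:-52,r3:Mul2
c20: - | r0:-18,r1:Mul1,r2:-52,r3:Mul2
c21: - | r0:-18,r1:Mul1,r2:-52,r3:Mul2
c22: - | r0:-18,r1:Mul1,r2:-52,r3:Mul2
c23: CDB Mul1=936 | r0:-18,r1:936,r2:-52,r3:Mul2
c24: - | r0:-18,r1:936,r2:-52,r3:Mul2
c25: - | r0:-18,r1:936,r2:-52,r3:Mul2

STATUS = VALUE -52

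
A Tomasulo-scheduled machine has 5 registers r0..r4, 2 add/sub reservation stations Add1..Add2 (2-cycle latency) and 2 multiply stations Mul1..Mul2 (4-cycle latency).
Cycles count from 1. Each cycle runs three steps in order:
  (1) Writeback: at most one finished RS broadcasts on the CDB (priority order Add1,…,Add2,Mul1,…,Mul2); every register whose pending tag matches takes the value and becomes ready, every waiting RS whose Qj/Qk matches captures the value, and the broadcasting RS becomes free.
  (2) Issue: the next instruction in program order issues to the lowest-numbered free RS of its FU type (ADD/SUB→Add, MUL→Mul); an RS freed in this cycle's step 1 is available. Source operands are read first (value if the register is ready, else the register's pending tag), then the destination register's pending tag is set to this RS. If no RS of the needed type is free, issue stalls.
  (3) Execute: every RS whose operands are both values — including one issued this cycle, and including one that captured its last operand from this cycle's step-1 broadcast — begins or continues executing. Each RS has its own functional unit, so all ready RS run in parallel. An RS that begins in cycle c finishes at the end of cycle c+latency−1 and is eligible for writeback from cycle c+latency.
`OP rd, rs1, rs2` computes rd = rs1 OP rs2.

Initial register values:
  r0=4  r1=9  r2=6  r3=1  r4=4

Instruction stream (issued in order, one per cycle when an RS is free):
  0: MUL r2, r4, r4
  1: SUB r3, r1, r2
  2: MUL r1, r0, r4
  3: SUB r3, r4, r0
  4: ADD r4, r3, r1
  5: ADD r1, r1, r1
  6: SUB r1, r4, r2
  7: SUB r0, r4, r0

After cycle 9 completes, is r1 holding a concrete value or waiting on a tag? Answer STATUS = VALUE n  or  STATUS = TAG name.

cycle 1: issue MUL r2<-Mul1 // r0:4,r1:9,r2:Mul1,r3:1,r4:4
cycle 2: issue SUB r3<-Add1 // r0:4,r1:9,r2:Mul1,r3:Add1,r4:4
cycle 3: issue MUL r1<-Mul2 // r0:4,r1:Mul2,r2:Mul1,r3:Add1,r4:4
cycle 4: issue SUB r3<-Add2 // r0:4,r1:Mul2,r2:Mul1,r3:Add2,r4:4
cycle 5: CDB Mul1=16; stall // r0:4,r1:Mul2,r2:16,r3:Add2,r4:4
cycle 6: CDB Add2=0; issue ADD r4<-Add2 // r0:4,r1:Mul2,r2:16,r3:0,r4:Add2
cycle 7: CDB Add1=-7; issue ADD r1<-Add1 // r0:4,r1:Add1,r2:16,r3:0,r4:Add2
cycle 8: CDB Mul2=16; stall // r0:4,r1:Add1,r2:16,r3:0,r4:Add2
cycle 9: stall // r0:4,r1:Add1,r2:16,r3:0,r4:Add2

STATUS = TAG Add1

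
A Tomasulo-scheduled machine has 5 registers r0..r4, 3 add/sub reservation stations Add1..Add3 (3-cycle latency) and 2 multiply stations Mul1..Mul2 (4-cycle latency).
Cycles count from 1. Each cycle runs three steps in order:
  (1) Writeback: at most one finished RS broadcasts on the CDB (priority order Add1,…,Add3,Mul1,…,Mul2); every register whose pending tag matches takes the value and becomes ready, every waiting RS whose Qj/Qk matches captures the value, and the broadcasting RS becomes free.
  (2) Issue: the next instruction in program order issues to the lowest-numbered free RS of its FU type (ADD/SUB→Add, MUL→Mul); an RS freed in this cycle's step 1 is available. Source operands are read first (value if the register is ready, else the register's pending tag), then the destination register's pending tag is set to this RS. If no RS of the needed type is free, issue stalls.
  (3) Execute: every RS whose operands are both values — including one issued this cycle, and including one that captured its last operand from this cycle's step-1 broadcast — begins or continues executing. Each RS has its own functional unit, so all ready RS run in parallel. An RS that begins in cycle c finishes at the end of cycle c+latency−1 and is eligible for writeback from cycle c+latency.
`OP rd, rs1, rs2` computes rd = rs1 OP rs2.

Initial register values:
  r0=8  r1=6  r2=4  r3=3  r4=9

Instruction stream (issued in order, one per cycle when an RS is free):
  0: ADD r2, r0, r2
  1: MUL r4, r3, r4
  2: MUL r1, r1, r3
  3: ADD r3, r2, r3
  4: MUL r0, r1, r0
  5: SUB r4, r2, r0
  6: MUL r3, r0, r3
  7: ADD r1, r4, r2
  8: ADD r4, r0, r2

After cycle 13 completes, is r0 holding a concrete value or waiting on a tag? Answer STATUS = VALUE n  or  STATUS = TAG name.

cycle 1: issue ADD r2<-Add1 // r0:8,r1:6,r2:Add1,r3:3,r4:9
cycle 2: issue MUL r4<-Mul1 // r0:8,r1:6,r2:Add1,r3:3,r4:Mul1
cycle 3: issue MUL r1<-Mul2 // r0:8,r1:Mul2,r2:Add1,r3:3,r4:Mul1
cycle 4: CDB Add1=12; issue ADD r3<-Add1 // r0:8,r1:Mul2,r2:12,r3:Add1,r4:Mul1
cycle 5: stall // r0:8,r1:Mul2,r2:12,r3:Add1,r4:Mul1
cycle 6: CDB Mul1=27; issue MUL r0<-Mul1 // r0:Mul1,r1:Mul2,r2:12,r3:Add1,r4:27
cycle 7: CDB Add1=15; issue SUB r4<-Add1 // r0:Mul1,r1:Mul2,r2:12,r3:15,r4:Add1
cycle 8: CDB Mul2=18; issue MUL r3<-Mul2 // r0:Mul1,r1:18,r2:12,r3:Mul2,r4:Add1
cycle 9: issue ADD r1<-Add2 // r0:Mul1,r1:Add2,r2:12,r3:Mul2,r4:Add1
cycle 10: issue ADD r4<-Add3 // r0:Mul1,r1:Add2,r2:12,r3:Mul2,r4:Add3
cycle 11: - // r0:Mul1,r1:Add2,r2:12,r3:Mul2,r4:Add3
cycle 12: CDB Mul1=144 // r0:144,r1:Add2,r2:12,r3:Mul2,r4:Add3
cycle 13: - // r0:144,r1:Add2,r2:12,r3:Mul2,r4:Add3

STATUS = VALUE 144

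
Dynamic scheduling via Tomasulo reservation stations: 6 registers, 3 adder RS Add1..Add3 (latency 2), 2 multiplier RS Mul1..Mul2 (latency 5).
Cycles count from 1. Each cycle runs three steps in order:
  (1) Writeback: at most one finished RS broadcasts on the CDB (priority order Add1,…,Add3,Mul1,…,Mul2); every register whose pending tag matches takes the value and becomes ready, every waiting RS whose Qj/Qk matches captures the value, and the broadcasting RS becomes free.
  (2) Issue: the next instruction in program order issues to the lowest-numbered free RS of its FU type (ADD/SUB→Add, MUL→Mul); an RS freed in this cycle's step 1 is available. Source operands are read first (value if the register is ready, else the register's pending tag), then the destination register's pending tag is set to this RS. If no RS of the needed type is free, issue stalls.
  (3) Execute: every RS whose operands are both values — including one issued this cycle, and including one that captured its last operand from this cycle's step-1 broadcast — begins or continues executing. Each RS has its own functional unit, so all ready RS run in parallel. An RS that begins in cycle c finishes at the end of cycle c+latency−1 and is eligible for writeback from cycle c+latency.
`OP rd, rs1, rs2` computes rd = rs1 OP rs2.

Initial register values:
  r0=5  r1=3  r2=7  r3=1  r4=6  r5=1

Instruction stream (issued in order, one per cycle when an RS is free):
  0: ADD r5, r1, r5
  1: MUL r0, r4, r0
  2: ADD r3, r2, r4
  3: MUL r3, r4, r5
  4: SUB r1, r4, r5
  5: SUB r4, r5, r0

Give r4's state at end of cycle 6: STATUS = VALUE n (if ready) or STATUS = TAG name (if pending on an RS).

cycle 1: issue ADD r5<-Add1 // r0:5,r1:3,r2:7,r3:1,r4:6,r5:Add1
cycle 2: issue MUL r0<-Mul1 // r0:Mul1,r1:3,r2:7,r3:1,r4:6,r5:Add1
cycle 3: CDB Add1=4; issue ADD r3<-Add1 // r0:Mul1,r1:3,r2:7,r3:Add1,r4:6,r5:4
cycle 4: issue MUL r3<-Mul2 // r0:Mul1,r1:3,r2:7,r3:Mul2,r4:6,r5:4
cycle 5: CDB Add1=13; issue SUB r1<-Add1 // r0:Mul1,r1:Add1,r2:7,r3:Mul2,r4:6,r5:4
cycle 6: issue SUB r4<-Add2 // r0:Mul1,r1:Add1,r2:7,r3:Mul2,r4:Add2,r5:4

STATUS = TAG Add2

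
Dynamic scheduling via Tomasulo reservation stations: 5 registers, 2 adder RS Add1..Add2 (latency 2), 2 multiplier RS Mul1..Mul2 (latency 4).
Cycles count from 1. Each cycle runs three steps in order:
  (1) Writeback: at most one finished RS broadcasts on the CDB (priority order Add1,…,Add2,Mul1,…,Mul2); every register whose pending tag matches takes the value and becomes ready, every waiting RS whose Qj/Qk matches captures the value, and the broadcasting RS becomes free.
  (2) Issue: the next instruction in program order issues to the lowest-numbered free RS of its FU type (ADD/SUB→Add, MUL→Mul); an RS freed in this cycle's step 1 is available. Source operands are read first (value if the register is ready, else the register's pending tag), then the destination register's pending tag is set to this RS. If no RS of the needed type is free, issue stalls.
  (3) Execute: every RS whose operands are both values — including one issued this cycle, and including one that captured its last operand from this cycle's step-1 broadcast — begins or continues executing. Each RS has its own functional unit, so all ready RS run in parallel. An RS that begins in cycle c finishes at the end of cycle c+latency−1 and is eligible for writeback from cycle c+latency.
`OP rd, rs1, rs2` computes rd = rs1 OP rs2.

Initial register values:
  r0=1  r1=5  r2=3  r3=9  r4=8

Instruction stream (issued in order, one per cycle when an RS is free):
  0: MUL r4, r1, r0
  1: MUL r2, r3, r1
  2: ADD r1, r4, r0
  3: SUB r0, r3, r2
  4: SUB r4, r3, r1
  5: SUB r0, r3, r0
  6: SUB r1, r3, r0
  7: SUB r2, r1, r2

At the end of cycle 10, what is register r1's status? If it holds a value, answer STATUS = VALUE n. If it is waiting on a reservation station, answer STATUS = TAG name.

STATUS = TAG Add1

  c1: issue MUL r4<-Mul1  regs: r0:1,r1:5,r2:3,r3:9,r4:Mul1
  c2: issue MUL r2<-Mul2  regs: r0:1,r1:5,r2:Mul2,r3:9,r4:Mul1
  c3: issue ADD r1<-Add1  regs: r0:1,r1:Add1,r2:Mul2,r3:9,r4:Mul1
  c4: issue SUB r0<-Add2  regs: r0:Add2,r1:Add1,r2:Mul2,r3:9,r4:Mul1
  c5: CDB Mul1=5; stall  regs: r0:Add2,r1:Add1,r2:Mul2,r3:9,r4:5
  c6: CDB Mul2=45; stall  regs: r0:Add2,r1:Add1,r2:45,r3:9,r4:5
  c7: CDB Add1=6; issue SUB r4<-Add1  regs: r0:Add2,r1:6,r2:45,r3:9,r4:Add1
  c8: CDB Add2=-36; issue SUB r0<-Add2  regs: r0:Add2,r1:6,r2:45,r3:9,r4:Add1
  c9: CDB Add1=3; issue SUB r1<-Add1  regs: r0:Add2,r1:Add1,r2:45,r3:9,r4:3
  c10: CDB Add2=45; issue SUB r2<-Add2  regs: r0:45,r1:Add1,r2:Add2,r3:9,r4:3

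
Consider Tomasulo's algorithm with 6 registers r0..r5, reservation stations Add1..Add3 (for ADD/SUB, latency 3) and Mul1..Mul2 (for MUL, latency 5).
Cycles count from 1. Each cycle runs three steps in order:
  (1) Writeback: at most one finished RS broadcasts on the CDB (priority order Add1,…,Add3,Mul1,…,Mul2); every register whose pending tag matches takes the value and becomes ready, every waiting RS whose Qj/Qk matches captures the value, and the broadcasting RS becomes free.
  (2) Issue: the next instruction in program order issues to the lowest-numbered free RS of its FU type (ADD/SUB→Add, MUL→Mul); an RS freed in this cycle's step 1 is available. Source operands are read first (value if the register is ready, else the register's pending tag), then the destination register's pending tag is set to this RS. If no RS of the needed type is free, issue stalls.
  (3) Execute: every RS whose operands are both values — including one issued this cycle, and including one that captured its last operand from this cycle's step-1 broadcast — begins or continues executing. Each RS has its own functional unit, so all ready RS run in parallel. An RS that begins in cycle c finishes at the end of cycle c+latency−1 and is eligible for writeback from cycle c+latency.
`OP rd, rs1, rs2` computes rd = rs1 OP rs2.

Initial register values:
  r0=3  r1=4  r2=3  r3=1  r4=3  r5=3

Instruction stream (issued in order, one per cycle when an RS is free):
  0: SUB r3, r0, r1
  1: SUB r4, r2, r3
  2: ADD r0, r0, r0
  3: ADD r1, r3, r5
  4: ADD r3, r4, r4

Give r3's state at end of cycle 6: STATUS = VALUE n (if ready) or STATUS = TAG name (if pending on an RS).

cycle 1: issue SUB r3<-Add1 // r0:3,r1:4,r2:3,r3:Add1,r4:3,r5:3
cycle 2: issue SUB r4<-Add2 // r0:3,r1:4,r2:3,r3:Add1,r4:Add2,r5:3
cycle 3: issue ADD r0<-Add3 // r0:Add3,r1:4,r2:3,r3:Add1,r4:Add2,r5:3
cycle 4: CDB Add1=-1; issue ADD r1<-Add1 // r0:Add3,r1:Add1,r2:3,r3:-1,r4:Add2,r5:3
cycle 5: stall // r0:Add3,r1:Add1,r2:3,r3:-1,r4:Add2,r5:3
cycle 6: CDB Add3=6; issue ADD r3<-Add3 // r0:6,r1:Add1,r2:3,r3:Add3,r4:Add2,r5:3

STATUS = TAG Add3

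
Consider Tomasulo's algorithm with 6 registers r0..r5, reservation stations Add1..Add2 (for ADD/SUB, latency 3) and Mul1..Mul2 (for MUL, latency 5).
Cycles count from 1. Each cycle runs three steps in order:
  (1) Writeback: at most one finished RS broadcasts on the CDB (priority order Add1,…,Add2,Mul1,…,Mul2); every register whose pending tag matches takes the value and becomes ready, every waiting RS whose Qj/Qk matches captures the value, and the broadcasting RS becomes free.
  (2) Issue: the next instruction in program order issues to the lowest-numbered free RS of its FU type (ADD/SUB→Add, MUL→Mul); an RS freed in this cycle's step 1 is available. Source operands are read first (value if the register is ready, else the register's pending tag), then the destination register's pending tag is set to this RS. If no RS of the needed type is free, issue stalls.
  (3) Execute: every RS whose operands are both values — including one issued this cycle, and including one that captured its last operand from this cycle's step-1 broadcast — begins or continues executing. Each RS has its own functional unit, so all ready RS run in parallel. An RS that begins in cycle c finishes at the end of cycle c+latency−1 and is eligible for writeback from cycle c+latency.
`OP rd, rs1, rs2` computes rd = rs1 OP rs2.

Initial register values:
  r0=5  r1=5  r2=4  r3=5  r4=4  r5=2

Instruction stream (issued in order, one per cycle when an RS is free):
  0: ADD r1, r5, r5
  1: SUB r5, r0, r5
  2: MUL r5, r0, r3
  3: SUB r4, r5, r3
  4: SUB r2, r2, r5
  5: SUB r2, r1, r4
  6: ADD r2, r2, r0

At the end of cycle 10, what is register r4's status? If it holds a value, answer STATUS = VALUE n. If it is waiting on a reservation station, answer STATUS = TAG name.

  c1: issue ADD r1<-Add1  regs: r0:5,r1:Add1,r2:4,r3:5,r4:4,r5:2
  c2: issue SUB r5<-Add2  regs: r0:5,r1:Add1,r2:4,r3:5,r4:4,r5:Add2
  c3: issue MUL r5<-Mul1  regs: r0:5,r1:Add1,r2:4,r3:5,r4:4,r5:Mul1
  c4: CDB Add1=4; issue SUB r4<-Add1  regs: r0:5,r1:4,r2:4,r3:5,r4:Add1,r5:Mul1
  c5: CDB Add2=3; issue SUB r2<-Add2  regs: r0:5,r1:4,r2:Add2,r3:5,r4:Add1,r5:Mul1
  c6: stall  regs: r0:5,r1:4,r2:Add2,r3:5,r4:Add1,r5:Mul1
  c7: stall  regs: r0:5,r1:4,r2:Add2,r3:5,r4:Add1,r5:Mul1
  c8: CDB Mul1=25; stall  regs: r0:5,r1:4,r2:Add2,r3:5,r4:Add1,r5:25
  c9: stall  regs: r0:5,r1:4,r2:Add2,r3:5,r4:Add1,r5:25
  c10: stall  regs: r0:5,r1:4,r2:Add2,r3:5,r4:Add1,r5:25

STATUS = TAG Add1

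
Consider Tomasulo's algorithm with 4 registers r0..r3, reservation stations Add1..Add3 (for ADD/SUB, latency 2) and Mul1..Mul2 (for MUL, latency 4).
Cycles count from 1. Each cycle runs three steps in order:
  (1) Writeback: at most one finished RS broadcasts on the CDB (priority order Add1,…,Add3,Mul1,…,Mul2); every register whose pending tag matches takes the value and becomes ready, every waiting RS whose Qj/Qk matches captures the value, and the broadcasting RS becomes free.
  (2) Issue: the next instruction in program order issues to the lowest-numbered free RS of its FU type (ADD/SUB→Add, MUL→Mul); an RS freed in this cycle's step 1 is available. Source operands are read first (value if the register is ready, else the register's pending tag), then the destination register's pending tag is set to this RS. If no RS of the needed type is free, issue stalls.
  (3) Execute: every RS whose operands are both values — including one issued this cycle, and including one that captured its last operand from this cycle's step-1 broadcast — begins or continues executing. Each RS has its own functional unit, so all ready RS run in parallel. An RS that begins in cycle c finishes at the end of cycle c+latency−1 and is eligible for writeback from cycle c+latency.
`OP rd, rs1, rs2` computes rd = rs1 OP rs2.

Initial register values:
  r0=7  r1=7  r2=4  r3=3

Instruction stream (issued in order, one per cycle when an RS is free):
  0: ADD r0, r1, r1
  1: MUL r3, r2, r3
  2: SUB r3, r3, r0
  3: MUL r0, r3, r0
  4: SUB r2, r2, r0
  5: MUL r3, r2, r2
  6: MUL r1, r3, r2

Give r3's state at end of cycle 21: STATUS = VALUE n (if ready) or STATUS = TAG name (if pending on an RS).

STATUS = VALUE 1024

  c1: issue ADD r0<-Add1  regs: r0:Add1,r1:7,r2:4,r3:3
  c2: issue MUL r3<-Mul1  regs: r0:Add1,r1:7,r2:4,r3:Mul1
  c3: CDB Add1=14; issue SUB r3<-Add1  regs: r0:14,r1:7,r2:4,r3:Add1
  c4: issue MUL r0<-Mul2  regs: r0:Mul2,r1:7,r2:4,r3:Add1
  c5: issue SUB r2<-Add2  regs: r0:Mul2,r1:7,r2:Add2,r3:Add1
  c6: CDB Mul1=12; issue MUL r3<-Mul1  regs: r0:Mul2,r1:7,r2:Add2,r3:Mul1
  c7: stall  regs: r0:Mul2,r1:7,r2:Add2,r3:Mul1
  c8: CDB Add1=-2; stall  regs: r0:Mul2,r1:7,r2:Add2,r3:Mul1
  c9: stall  regs: r0:Mul2,r1:7,r2:Add2,r3:Mul1
  c10: stall  regs: r0:Mul2,r1:7,r2:Add2,r3:Mul1
  c11: stall  regs: r0:Mul2,r1:7,r2:Add2,r3:Mul1
  c12: CDB Mul2=-28; issue MUL r1<-Mul2  regs: r0:-28,r1:Mul2,r2:Add2,r3:Mul1
  c13: -  regs: r0:-28,r1:Mul2,r2:Add2,r3:Mul1
  c14: CDB Add2=32  regs: r0:-28,r1:Mul2,r2:32,r3:Mul1
  c15: -  regs: r0:-28,r1:Mul2,r2:32,r3:Mul1
  c16: -  regs: r0:-28,r1:Mul2,r2:32,r3:Mul1
  c17: -  regs: r0:-28,r1:Mul2,r2:32,r3:Mul1
  c18: CDB Mul1=1024  regs: r0:-28,r1:Mul2,r2:32,r3:1024
  c19: -  regs: r0:-28,r1:Mul2,r2:32,r3:1024
  c20: -  regs: r0:-28,r1:Mul2,r2:32,r3:1024
  c21: -  regs: r0:-28,r1:Mul2,r2:32,r3:1024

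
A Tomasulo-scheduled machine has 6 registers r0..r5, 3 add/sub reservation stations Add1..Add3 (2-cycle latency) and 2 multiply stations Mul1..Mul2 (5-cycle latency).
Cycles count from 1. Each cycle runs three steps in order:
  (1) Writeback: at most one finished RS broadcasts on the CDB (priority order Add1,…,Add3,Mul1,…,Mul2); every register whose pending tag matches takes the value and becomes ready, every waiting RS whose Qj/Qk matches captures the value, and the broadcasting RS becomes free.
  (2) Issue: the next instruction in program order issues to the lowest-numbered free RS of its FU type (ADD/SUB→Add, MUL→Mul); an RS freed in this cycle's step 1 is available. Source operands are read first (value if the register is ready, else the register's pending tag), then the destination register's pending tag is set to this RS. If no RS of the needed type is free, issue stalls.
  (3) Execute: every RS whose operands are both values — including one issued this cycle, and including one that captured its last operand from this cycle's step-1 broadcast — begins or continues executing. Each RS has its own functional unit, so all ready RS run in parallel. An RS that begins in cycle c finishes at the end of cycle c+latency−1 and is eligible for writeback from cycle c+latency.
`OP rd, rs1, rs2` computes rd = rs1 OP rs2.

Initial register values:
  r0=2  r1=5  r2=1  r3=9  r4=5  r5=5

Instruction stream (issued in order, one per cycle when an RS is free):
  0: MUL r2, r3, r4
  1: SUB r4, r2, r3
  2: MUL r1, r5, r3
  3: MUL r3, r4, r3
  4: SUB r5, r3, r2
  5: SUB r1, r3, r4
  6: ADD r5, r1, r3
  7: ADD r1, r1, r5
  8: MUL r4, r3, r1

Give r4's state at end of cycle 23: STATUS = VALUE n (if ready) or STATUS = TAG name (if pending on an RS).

cycle 1: issue MUL r2<-Mul1 // r0:2,r1:5,r2:Mul1,r3:9,r4:5,r5:5
cycle 2: issue SUB r4<-Add1 // r0:2,r1:5,r2:Mul1,r3:9,r4:Add1,r5:5
cycle 3: issue MUL r1<-Mul2 // r0:2,r1:Mul2,r2:Mul1,r3:9,r4:Add1,r5:5
cycle 4: stall // r0:2,r1:Mul2,r2:Mul1,r3:9,r4:Add1,r5:5
cycle 5: stall // r0:2,r1:Mul2,r2:Mul1,r3:9,r4:Add1,r5:5
cycle 6: CDB Mul1=45; issue MUL r3<-Mul1 // r0:2,r1:Mul2,r2:45,r3:Mul1,r4:Add1,r5:5
cycle 7: issue SUB r5<-Add2 // r0:2,r1:Mul2,r2:45,r3:Mul1,r4:Add1,r5:Add2
cycle 8: CDB Add1=36; issue SUB r1<-Add1 // r0:2,r1:Add1,r2:45,r3:Mul1,r4:36,r5:Add2
cycle 9: CDB Mul2=45; issue ADD r5<-Add3 // r0:2,r1:Add1,r2:45,r3:Mul1,r4:36,r5:Add3
cycle 10: stall // r0:2,r1:Add1,r2:45,r3:Mul1,r4:36,r5:Add3
cycle 11: stall // r0:2,r1:Add1,r2:45,r3:Mul1,r4:36,r5:Add3
cycle 12: stall // r0:2,r1:Add1,r2:45,r3:Mul1,r4:36,r5:Add3
cycle 13: CDB Mul1=324; stall // r0:2,r1:Add1,r2:45,r3:324,r4:36,r5:Add3
cycle 14: stall // r0:2,r1:Add1,r2:45,r3:324,r4:36,r5:Add3
cycle 15: CDB Add1=288; issue ADD r1<-Add1 // r0:2,r1:Add1,r2:45,r3:324,r4:36,r5:Add3
cycle 16: CDB Add2=279; issue MUL r4<-Mul1 // r0:2,r1:Add1,r2:45,r3:324,r4:Mul1,r5:Add3
cycle 17: CDB Add3=612 // r0:2,r1:Add1,r2:45,r3:324,r4:Mul1,r5:612
cycle 18: - // r0:2,r1:Add1,r2:45,r3:324,r4:Mul1,r5:612
cycle 19: CDB Add1=900 // r0:2,r1:900,r2:45,r3:324,r4:Mul1,r5:612
cycle 20: - // r0:2,r1:900,r2:45,r3:324,r4:Mul1,r5:612
cycle 21: - // r0:2,r1:900,r2:45,r3:324,r4:Mul1,r5:612
cycle 22: - // r0:2,r1:900,r2:45,r3:324,r4:Mul1,r5:612
cycle 23: - // r0:2,r1:900,r2:45,r3:324,r4:Mul1,r5:612

STATUS = TAG Mul1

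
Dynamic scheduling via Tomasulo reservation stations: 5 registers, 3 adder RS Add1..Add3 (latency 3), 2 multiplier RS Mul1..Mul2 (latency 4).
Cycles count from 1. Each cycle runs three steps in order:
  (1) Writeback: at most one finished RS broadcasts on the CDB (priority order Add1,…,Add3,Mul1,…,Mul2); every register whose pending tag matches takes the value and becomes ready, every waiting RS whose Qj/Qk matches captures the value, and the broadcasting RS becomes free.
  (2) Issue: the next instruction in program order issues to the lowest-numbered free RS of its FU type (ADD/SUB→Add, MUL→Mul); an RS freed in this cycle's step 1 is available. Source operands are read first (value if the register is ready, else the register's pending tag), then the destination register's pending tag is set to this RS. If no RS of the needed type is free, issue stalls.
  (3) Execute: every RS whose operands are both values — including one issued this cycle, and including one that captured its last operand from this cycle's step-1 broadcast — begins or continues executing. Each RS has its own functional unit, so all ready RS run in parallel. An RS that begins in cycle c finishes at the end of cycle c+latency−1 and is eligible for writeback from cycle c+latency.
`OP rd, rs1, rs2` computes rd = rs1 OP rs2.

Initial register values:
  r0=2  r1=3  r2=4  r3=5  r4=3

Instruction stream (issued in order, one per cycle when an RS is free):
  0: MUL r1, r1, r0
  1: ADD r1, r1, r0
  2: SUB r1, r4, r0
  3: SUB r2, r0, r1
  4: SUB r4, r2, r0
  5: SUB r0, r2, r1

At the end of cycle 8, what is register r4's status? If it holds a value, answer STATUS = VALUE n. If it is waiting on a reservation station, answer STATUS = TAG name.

cycle 1: issue MUL r1<-Mul1 // r0:2,r1:Mul1,r2:4,r3:5,r4:3
cycle 2: issue ADD r1<-Add1 // r0:2,r1:Add1,r2:4,r3:5,r4:3
cycle 3: issue SUB r1<-Add2 // r0:2,r1:Add2,r2:4,r3:5,r4:3
cycle 4: issue SUB r2<-Add3 // r0:2,r1:Add2,r2:Add3,r3:5,r4:3
cycle 5: CDB Mul1=6; stall // r0:2,r1:Add2,r2:Add3,r3:5,r4:3
cycle 6: CDB Add2=1; issue SUB r4<-Add2 // r0:2,r1:1,r2:Add3,r3:5,r4:Add2
cycle 7: stall // r0:2,r1:1,r2:Add3,r3:5,r4:Add2
cycle 8: CDB Add1=8; issue SUB r0<-Add1 // r0:Add1,r1:1,r2:Add3,r3:5,r4:Add2

STATUS = TAG Add2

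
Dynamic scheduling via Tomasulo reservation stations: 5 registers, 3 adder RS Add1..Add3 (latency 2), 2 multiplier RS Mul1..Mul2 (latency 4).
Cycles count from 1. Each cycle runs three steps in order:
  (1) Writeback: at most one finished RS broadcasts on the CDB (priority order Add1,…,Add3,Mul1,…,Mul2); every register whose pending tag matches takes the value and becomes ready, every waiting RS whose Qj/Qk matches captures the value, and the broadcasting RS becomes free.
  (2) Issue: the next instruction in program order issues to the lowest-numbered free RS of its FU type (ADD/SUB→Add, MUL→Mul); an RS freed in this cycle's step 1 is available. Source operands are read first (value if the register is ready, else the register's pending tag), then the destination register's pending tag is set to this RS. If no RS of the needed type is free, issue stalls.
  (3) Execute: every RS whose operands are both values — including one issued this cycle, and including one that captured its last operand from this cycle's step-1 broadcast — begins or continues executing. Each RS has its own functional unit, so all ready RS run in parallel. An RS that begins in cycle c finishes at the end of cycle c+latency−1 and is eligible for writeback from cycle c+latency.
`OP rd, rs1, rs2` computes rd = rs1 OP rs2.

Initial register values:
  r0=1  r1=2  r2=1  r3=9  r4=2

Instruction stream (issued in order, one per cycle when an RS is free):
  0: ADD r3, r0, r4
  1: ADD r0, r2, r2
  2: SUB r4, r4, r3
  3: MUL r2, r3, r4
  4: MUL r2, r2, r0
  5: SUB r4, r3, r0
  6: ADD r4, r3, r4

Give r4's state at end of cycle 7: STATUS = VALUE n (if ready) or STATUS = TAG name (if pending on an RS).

c1: issue ADD r3<-Add1 | r0:1,r1:2,r2:1,r3:Add1,r4:2
c2: issue ADD r0<-Add2 | r0:Add2,r1:2,r2:1,r3:Add1,r4:2
c3: CDB Add1=3; issue SUB r4<-Add1 | r0:Add2,r1:2,r2:1,r3:3,r4:Add1
c4: CDB Add2=2; issue MUL r2<-Mul1 | r0:2,r1:2,r2:Mul1,r3:3,r4:Add1
c5: CDB Add1=-1; issue MUL r2<-Mul2 | r0:2,r1:2,r2:Mul2,r3:3,r4:-1
c6: issue SUB r4<-Add1 | r0:2,r1:2,r2:Mul2,r3:3,r4:Add1
c7: issue ADD r4<-Add2 | r0:2,r1:2,r2:Mul2,r3:3,r4:Add2

STATUS = TAG Add2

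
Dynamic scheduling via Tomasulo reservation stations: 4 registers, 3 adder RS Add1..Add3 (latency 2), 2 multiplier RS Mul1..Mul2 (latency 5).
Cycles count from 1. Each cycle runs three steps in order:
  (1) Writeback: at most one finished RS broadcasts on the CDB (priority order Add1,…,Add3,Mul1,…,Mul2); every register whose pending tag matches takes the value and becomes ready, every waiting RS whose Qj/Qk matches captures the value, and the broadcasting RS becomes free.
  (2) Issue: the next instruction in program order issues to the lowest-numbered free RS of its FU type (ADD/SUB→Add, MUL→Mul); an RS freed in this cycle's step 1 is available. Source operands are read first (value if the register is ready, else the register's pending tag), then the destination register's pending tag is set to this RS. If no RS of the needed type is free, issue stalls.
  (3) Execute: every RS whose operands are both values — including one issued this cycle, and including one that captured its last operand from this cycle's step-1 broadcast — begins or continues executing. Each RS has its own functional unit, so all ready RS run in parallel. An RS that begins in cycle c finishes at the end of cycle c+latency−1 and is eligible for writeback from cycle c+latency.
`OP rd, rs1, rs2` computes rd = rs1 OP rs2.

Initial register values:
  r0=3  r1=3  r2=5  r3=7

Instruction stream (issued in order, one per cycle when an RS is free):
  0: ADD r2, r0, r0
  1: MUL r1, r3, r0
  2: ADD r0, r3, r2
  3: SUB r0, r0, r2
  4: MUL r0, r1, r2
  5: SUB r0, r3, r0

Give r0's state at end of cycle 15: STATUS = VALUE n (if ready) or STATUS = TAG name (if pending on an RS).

STATUS = VALUE -119

cycle 1: issue ADD r2<-Add1 // r0:3,r1:3,r2:Add1,r3:7
cycle 2: issue MUL r1<-Mul1 // r0:3,r1:Mul1,r2:Add1,r3:7
cycle 3: CDB Add1=6; issue ADD r0<-Add1 // r0:Add1,r1:Mul1,r2:6,r3:7
cycle 4: issue SUB r0<-Add2 // r0:Add2,r1:Mul1,r2:6,r3:7
cycle 5: CDB Add1=13; issue MUL r0<-Mul2 // r0:Mul2,r1:Mul1,r2:6,r3:7
cycle 6: issue SUB r0<-Add1 // r0:Add1,r1:Mul1,r2:6,r3:7
cycle 7: CDB Add2=7 // r0:Add1,r1:Mul1,r2:6,r3:7
cycle 8: CDB Mul1=21 // r0:Add1,r1:21,r2:6,r3:7
cycle 9: - // r0:Add1,r1:21,r2:6,r3:7
cycle 10: - // r0:Add1,r1:21,r2:6,r3:7
cycle 11: - // r0:Add1,r1:21,r2:6,r3:7
cycle 12: - // r0:Add1,r1:21,r2:6,r3:7
cycle 13: CDB Mul2=126 // r0:Add1,r1:21,r2:6,r3:7
cycle 14: - // r0:Add1,r1:21,r2:6,r3:7
cycle 15: CDB Add1=-119 // r0:-119,r1:21,r2:6,r3:7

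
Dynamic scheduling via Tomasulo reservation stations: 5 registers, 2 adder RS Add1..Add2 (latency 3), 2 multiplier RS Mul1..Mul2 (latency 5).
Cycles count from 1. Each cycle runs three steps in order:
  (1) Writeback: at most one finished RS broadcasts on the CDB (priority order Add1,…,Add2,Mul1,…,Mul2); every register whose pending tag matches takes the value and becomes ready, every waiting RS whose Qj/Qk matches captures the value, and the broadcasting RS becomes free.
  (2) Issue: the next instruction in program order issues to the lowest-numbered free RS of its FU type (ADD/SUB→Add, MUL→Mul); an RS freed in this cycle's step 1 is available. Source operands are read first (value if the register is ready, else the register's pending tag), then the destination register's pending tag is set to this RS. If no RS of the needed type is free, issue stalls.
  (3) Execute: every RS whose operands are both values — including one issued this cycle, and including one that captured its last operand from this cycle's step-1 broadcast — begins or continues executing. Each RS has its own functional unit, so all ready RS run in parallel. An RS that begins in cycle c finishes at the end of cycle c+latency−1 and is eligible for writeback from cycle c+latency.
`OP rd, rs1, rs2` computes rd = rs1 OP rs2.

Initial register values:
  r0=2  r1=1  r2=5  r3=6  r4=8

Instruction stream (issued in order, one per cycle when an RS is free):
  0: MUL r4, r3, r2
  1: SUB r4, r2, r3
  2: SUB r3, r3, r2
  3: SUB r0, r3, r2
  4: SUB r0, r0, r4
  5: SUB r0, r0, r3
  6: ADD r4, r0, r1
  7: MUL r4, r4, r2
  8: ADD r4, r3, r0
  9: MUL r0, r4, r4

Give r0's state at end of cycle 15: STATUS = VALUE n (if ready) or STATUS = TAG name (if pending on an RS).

cycle 1: issue MUL r4<-Mul1 // r0:2,r1:1,r2:5,r3:6,r4:Mul1
cycle 2: issue SUB r4<-Add1 // r0:2,r1:1,r2:5,r3:6,r4:Add1
cycle 3: issue SUB r3<-Add2 // r0:2,r1:1,r2:5,r3:Add2,r4:Add1
cycle 4: stall // r0:2,r1:1,r2:5,r3:Add2,r4:Add1
cycle 5: CDB Add1=-1; issue SUB r0<-Add1 // r0:Add1,r1:1,r2:5,r3:Add2,r4:-1
cycle 6: CDB Add2=1; issue SUB r0<-Add2 // r0:Add2,r1:1,r2:5,r3:1,r4:-1
cycle 7: CDB Mul1=30; stall // r0:Add2,r1:1,r2:5,r3:1,r4:-1
cycle 8: stall // r0:Add2,r1:1,r2:5,r3:1,r4:-1
cycle 9: CDB Add1=-4; issue SUB r0<-Add1 // r0:Add1,r1:1,r2:5,r3:1,r4:-1
cycle 10: stall // r0:Add1,r1:1,r2:5,r3:1,r4:-1
cycle 11: stall // r0:Add1,r1:1,r2:5,r3:1,r4:-1
cycle 12: CDB Add2=-3; issue ADD r4<-Add2 // r0:Add1,r1:1,r2:5,r3:1,r4:Add2
cycle 13: issue MUL r4<-Mul1 // r0:Add1,r1:1,r2:5,r3:1,r4:Mul1
cycle 14: stall // r0:Add1,r1:1,r2:5,r3:1,r4:Mul1
cycle 15: CDB Add1=-4; issue ADD r4<-Add1 // r0:-4,r1:1,r2:5,r3:1,r4:Add1

STATUS = VALUE -4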